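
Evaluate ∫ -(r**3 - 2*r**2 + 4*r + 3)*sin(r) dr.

r**3*cos(r) - 3*r**2*sin(r) - 2*r**2*cos(r) + 4*r*sin(r) - 2*r*cos(r) + 2*sin(r) + 7*cos(r) + C

Use integration by parts with u = r**3 - 2*r**2 + 4*r + 3, dv = -sin(r) dr, so v = cos(r).
Apply parts 3 times (tabular method): alternate signs, differentiate u down to 0, integrate dv up.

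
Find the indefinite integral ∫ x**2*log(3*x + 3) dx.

Use integration by parts with u = log(3*x + 3), dv = x**2 dx.
Then du = 3/(3*x + 3) dx and v = x**3/3.

x**3*log(3*x + 3)/3 - x**3/9 + x**2/6 - x/3 + log(x + 1)/3 + C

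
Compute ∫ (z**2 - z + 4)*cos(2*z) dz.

z**2*sin(2*z)/2 - z*sin(2*z)/2 + z*cos(2*z)/2 + 7*sin(2*z)/4 - cos(2*z)/4 + C

Use integration by parts with u = z**2 - z + 4, dv = cos(2*z) dz, so v = sin(2*z)/2.
Apply parts 2 times (tabular method): alternate signs, differentiate u down to 0, integrate dv up.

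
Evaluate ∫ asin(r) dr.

r*asin(r) + sqrt(-r**2 + 1) + C

Use integration by parts with u = arcsin(r), dv = dr.
Then du = 1/sqrt(-r**2 + 1) dr.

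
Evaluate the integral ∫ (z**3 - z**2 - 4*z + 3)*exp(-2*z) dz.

(-4*z**3 - 2*z**2 + 14*z - 5)*exp(-2*z)/8 + C

Use integration by parts with u = z**3 - z**2 - 4*z + 3, dv = exp(-2*z) dz, so v = -exp(-2*z)/2.
Apply parts 3 times (tabular method): alternate signs, differentiate u down to 0, integrate dv up.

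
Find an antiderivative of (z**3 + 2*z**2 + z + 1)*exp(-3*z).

(-z**3 - 3*z**2 - 3*z - 2)*exp(-3*z)/3 + C

Use integration by parts with u = z**3 + 2*z**2 + z + 1, dv = exp(-3*z) dz, so v = -exp(-3*z)/3.
Apply parts 3 times (tabular method): alternate signs, differentiate u down to 0, integrate dv up.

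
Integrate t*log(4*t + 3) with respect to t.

Use integration by parts with u = log(4*t + 3), dv = t dt.
Then du = 4/(4*t + 3) dt and v = t**2/2.

t**2*log(4*t + 3)/2 - t**2/4 + 3*t/8 - 9*log(4*t + 3)/32 + C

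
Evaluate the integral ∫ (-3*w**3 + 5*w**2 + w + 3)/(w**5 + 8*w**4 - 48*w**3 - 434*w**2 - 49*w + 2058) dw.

Factor the denominator: (w - 7)*(w - 2)*(w + 3)*(w + 7)**2.
Partial-fraction decomposition: -4955/(63504*(w + 7)) - 635/(252*(w + 7)**2) + 63/(400*(w + 3)) - 1/(2025*(w - 2)) - 387/(4900*(w - 7)).
Integrate each term; A/(w−a) gives A·log|w−a|; A/(w−a)² gives −A/(w−a).

-387*log(w - 7)/4900 - log(w - 2)/2025 + 63*log(w + 3)/400 - 4955*log(w + 7)/63504 + 635/(252*w + 1764) + C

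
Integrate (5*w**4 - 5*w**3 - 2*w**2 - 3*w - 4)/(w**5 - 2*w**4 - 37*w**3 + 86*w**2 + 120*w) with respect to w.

-log(w)/30 + 221*log(w - 5)/30 - 114*log(w - 4)/25 - 7*log(w + 1)/150 + 341*log(w + 6)/150 + C

Factor the denominator: w*(w - 5)*(w - 4)*(w + 1)*(w + 6).
Partial-fraction decomposition: 341/(150*(w + 6)) - 7/(150*(w + 1)) - 114/(25*(w - 4)) + 221/(30*(w - 5)) - 1/(30*w).
Integrate each term: A/(w−a) contributes A·log|w−a|.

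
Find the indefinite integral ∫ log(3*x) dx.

x*(log(x) + log(3)) - x + C

Use integration by parts with u = log(3*x), dv = dx.
Then du = 1/x dx and v = x.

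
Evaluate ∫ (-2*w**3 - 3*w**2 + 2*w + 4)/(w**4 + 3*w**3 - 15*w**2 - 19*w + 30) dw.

Factor the denominator: (w - 3)*(w - 1)*(w + 2)*(w + 5).
Partial-fraction decomposition: -169/(144*(w + 5)) + 4/(45*(w + 2)) - 1/(36*(w - 1)) - 71/(80*(w - 3)).
Integrate each term: A/(w−a) contributes A·log|w−a|.

-71*log(w - 3)/80 - log(w - 1)/36 + 4*log(w + 2)/45 - 169*log(w + 5)/144 + C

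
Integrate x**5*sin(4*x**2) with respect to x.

-x**4*cos(4*x**2)/8 + x**2*sin(4*x**2)/16 + cos(4*x**2)/64 + C

Let u = x², du = 2x dx; rewrite as (1/2)∫ u^2·sin(4u) du.
Now integrate by parts 2 times.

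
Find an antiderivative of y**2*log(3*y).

y**3*(log(y) + log(3))/3 - y**3/9 + C

Use integration by parts with u = log(3*y), dv = y**2 dy.
Then du = 1/y dy and v = y**3/3.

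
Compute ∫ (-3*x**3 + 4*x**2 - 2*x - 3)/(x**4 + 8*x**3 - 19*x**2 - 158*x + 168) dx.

-139*log(x - 4)/330 + log(x - 1)/42 + 801*log(x + 6)/70 - 309*log(x + 7)/22 + C

Factor the denominator: (x - 4)*(x - 1)*(x + 6)*(x + 7).
Partial-fraction decomposition: -309/(22*(x + 7)) + 801/(70*(x + 6)) + 1/(42*(x - 1)) - 139/(330*(x - 4)).
Integrate each term: A/(x−a) contributes A·log|x−a|.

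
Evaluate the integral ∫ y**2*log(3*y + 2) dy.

Use integration by parts with u = log(3*y + 2), dv = y**2 dy.
Then du = 3/(3*y + 2) dy and v = y**3/3.

y**3*log(3*y + 2)/3 - y**3/9 + y**2/9 - 4*y/27 + 8*log(3*y + 2)/81 + C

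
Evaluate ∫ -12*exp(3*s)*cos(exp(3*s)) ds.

-4*sin(exp(3*s)) + C

Let u = exp(3*s), so du = (3*exp(3*s)) ds.
Rewriting, the integral becomes -4·∫ cos(u) du = -4·sin(u).
Substituting back, u = exp(3*s).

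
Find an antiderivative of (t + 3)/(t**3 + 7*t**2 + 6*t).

Factor the denominator: t*(t + 1)*(t + 6).
Partial-fraction decomposition: -1/(10*(t + 6)) - 2/(5*(t + 1)) + 1/(2*t).
Integrate each term: A/(t−a) contributes A·log|t−a|.

log(t)/2 - 2*log(t + 1)/5 - log(t + 6)/10 + C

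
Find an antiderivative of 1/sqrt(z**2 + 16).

Substitute z = 4·tan(θ), so dz = 4·sec(θ)^2 dθ and the radical becomes sqrt(z**2 + 16) = 4·sec(θ) by the Pythagorean identity.
Integrate the resulting trig expression in θ, then back-substitute tan(θ) = z/4, sec(θ) = sqrt(z**2 + 16)/4 (absorbing any constant into C).

log(z + sqrt(z**2 + 16)) + C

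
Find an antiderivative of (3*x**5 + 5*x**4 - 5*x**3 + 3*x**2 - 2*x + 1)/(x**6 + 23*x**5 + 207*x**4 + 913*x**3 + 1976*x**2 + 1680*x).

Factor the denominator: x*(x + 3)*(x + 4)**2*(x + 5)*(x + 7).
Partial-fraction decomposition: 36539/(504*(x + 7)) - 5539/(20*(x + 5)) + 28943/(144*(x + 4)) - 1415/(12*(x + 4)**2) + 155/(24*(x + 3)) + 1/(1680*x).
Integrate each term; A/(x−a) gives A·log|x−a|; A/(x−a)² gives −A/(x−a).

log(x)/1680 + 155*log(x + 3)/24 + 28943*log(x + 4)/144 - 5539*log(x + 5)/20 + 36539*log(x + 7)/504 + 1415/(12*x + 48) + C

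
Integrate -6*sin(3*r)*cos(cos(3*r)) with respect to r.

Let u = cos(3*r), so du = (-3*sin(3*r)) dr.
Rewriting, the integral becomes 2·∫ cos(u) du = 2·sin(u).
Substituting back, u = cos(3*r).

2*sin(cos(3*r)) + C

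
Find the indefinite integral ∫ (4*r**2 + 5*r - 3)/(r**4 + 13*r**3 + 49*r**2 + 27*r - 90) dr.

log(r - 1)/28 - 3*log(r + 3)/4 + 6*log(r + 5) - 37*log(r + 6)/7 + C

Factor the denominator: (r - 1)*(r + 3)*(r + 5)*(r + 6).
Partial-fraction decomposition: -37/(7*(r + 6)) + 6/(r + 5) - 3/(4*(r + 3)) + 1/(28*(r - 1)).
Integrate each term: A/(r−a) contributes A·log|r−a|.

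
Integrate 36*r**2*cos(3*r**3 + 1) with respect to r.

Let u = 3*r**3 + 1, so du = (9*r**2) dr.
Rewriting, the integral becomes 4·∫ cos(u) du = 4·sin(u).
Substituting back, u = 3*r**3 + 1.

4*sin(3*r**3 + 1) + C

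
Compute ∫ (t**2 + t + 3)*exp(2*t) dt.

(t**2 + 3)*exp(2*t)/2 + C

Use integration by parts with u = t**2 + t + 3, dv = exp(2*t) dt, so v = exp(2*t)/2.
Apply parts 2 times (tabular method): alternate signs, differentiate u down to 0, integrate dv up.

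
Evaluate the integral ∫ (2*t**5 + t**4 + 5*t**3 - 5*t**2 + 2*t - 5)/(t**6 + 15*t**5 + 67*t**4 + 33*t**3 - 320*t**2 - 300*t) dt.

Factor the denominator: t*(t - 2)*(t + 1)*(t + 5)**2*(t + 6).
Partial-fraction decomposition: 15533/(240*(t + 6)) - 122901/(1960*(t + 5)) + 639/(14*(t + 5)**2) - 3/(40*(t + 1)) + 33/(784*(t - 2)) + 1/(60*t).
Integrate each term; A/(t−a) gives A·log|t−a|; A/(t−a)² gives −A/(t−a).

log(t)/60 + 33*log(t - 2)/784 - 3*log(t + 1)/40 - 122901*log(t + 5)/1960 + 15533*log(t + 6)/240 - 639/(14*t + 70) + C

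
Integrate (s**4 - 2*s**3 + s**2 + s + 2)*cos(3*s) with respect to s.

Use integration by parts with u = s**4 - 2*s**3 + s**2 + s + 2, dv = cos(3*s) ds, so v = sin(3*s)/3.
Apply parts 4 times (tabular method): alternate signs, differentiate u down to 0, integrate dv up.

s**4*sin(3*s)/3 - 2*s**3*sin(3*s)/3 + 4*s**3*cos(3*s)/9 - s**2*sin(3*s)/9 - 2*s**2*cos(3*s)/3 + 7*s*sin(3*s)/9 - 2*s*cos(3*s)/27 + 56*sin(3*s)/81 + 7*cos(3*s)/27 + C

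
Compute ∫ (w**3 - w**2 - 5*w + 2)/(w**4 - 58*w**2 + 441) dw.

261*log(w - 7)/560 - log(w - 3)/48 - 19*log(w + 3)/240 + 71*log(w + 7)/112 + C

Factor the denominator: (w - 7)*(w - 3)*(w + 3)*(w + 7).
Partial-fraction decomposition: 71/(112*(w + 7)) - 19/(240*(w + 3)) - 1/(48*(w - 3)) + 261/(560*(w - 7)).
Integrate each term: A/(w−a) contributes A·log|w−a|.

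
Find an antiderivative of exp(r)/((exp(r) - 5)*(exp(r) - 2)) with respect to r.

Let u = e^r, du = e^r dr.
The integral becomes ∫ du/((u-5)(u-2)); decompose into partial fractions.

log(exp(r) - 5)/3 - log(exp(r) - 2)/3 + C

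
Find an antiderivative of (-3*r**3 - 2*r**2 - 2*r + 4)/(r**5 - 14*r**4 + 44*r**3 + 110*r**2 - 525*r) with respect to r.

Factor the denominator: r*(r - 7)*(r - 5)**2*(r + 3).
Partial-fraction decomposition: 73/(1920*(r + 3)) + 12897/(3200*(r - 5)) + 431/(80*(r - 5)**2) - 1137/(280*(r - 7)) - 4/(525*r).
Integrate each term; A/(r−a) gives A·log|r−a|; A/(r−a)² gives −A/(r−a).

-4*log(r)/525 - 1137*log(r - 7)/280 + 12897*log(r - 5)/3200 + 73*log(r + 3)/1920 - 431/(80*r - 400) + C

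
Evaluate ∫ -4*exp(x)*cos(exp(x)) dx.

Let u = exp(x), so du = (exp(x)) dx.
Rewriting, the integral becomes -4·∫ cos(u) du = -4·sin(u).
Substituting back, u = exp(x).

-4*sin(exp(x)) + C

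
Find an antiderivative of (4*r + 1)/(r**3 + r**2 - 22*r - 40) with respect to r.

Factor the denominator: (r - 5)*(r + 2)*(r + 4).
Partial-fraction decomposition: -5/(6*(r + 4)) + 1/(2*(r + 2)) + 1/(3*(r - 5)).
Integrate each term: A/(r−a) contributes A·log|r−a|.

log(r - 5)/3 + log(r + 2)/2 - 5*log(r + 4)/6 + C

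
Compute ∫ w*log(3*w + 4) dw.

Use integration by parts with u = log(3*w + 4), dv = w dw.
Then du = 3/(3*w + 4) dw and v = w**2/2.

w**2*log(3*w + 4)/2 - w**2/4 + 2*w/3 - 8*log(3*w + 4)/9 + C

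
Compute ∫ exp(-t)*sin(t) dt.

Let I denote the integral. Integrate by parts with u = sin(t), dv = exp(-t) dt, so v = -exp(-t): I = -exp(-t)*sin(t) + ∫ exp(-t)*cos(t) dt.
Apply parts again with u = cos(t), dv = exp(-t) dt: ∫ exp(-t)*cos(t) dt = -exp(-t)*cos(t) − I. Substituting back brings back I: I = -exp(-t)*sin(t) - exp(-t)*cos(t) − I.
Solving for I: (1 + 1)·I equals the remaining terms, so I = (1/2)·(-exp(-t)*sin(t) - exp(-t)*cos(t)).

-exp(-t)*sin(t)/2 - exp(-t)*cos(t)/2 + C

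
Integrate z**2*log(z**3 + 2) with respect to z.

Let u = z**3 + 2, so du = (3*z**2) dz.
The integral becomes (1/3)·∫ log(u) du; integrate by parts with u′=log(u), dv′=du.

z**3*log(z**3 + 2)/3 - z**3/3 + 2*log(z**3 + 2)/3 + C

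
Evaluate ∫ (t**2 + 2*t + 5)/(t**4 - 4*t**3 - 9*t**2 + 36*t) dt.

Factor the denominator: t*(t - 4)*(t - 3)*(t + 3).
Partial-fraction decomposition: -4/(63*(t + 3)) - 10/(9*(t - 3)) + 29/(28*(t - 4)) + 5/(36*t).
Integrate each term: A/(t−a) contributes A·log|t−a|.

5*log(t)/36 + 29*log(t - 4)/28 - 10*log(t - 3)/9 - 4*log(t + 3)/63 + C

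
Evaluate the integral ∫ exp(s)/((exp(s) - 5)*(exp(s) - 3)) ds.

Let u = e^s, du = e^s ds.
The integral becomes ∫ du/((u-3)(u-5)); decompose into partial fractions.

log(exp(s) - 5)/2 - log(exp(s) - 3)/2 + C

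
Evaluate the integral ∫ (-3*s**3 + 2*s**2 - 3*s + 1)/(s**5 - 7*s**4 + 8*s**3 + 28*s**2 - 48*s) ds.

-log(s)/48 - 57*log(s - 4)/16 + 71*log(s - 3)/15 - 21*log(s - 2)/16 + 13*log(s + 2)/80 + C

Factor the denominator: s*(s - 4)*(s - 3)*(s - 2)*(s + 2).
Partial-fraction decomposition: 13/(80*(s + 2)) - 21/(16*(s - 2)) + 71/(15*(s - 3)) - 57/(16*(s - 4)) - 1/(48*s).
Integrate each term: A/(s−a) contributes A·log|s−a|.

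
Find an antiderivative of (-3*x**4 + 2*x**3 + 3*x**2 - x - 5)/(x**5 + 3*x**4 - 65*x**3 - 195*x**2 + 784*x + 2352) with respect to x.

Factor the denominator: (x - 7)*(x - 4)*(x + 3)*(x + 4)*(x + 7).
Partial-fraction decomposition: -645/(154*(x + 7)) + 283/(88*(x + 4)) - 34/(35*(x + 3)) + 601/(1848*(x - 4)) - 3191/(2310*(x - 7)).
Integrate each term: A/(x−a) contributes A·log|x−a|.

-3191*log(x - 7)/2310 + 601*log(x - 4)/1848 - 34*log(x + 3)/35 + 283*log(x + 4)/88 - 645*log(x + 7)/154 + C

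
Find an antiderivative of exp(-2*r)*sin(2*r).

-exp(-2*r)*sin(2*r)/4 - exp(-2*r)*cos(2*r)/4 + C

Let I denote the integral. Integrate by parts with u = sin(2*r), dv = exp(-2*r) dr, so v = -exp(-2*r)/2: I = -exp(-2*r)*sin(2*r)/2 + ∫ exp(-2*r)*cos(2*r) dr.
Apply parts again with u = cos(2*r), dv = exp(-2*r) dr: ∫ exp(-2*r)*cos(2*r) dr = -exp(-2*r)*cos(2*r)/2 − I. Substituting back brings back I: I = -exp(-2*r)*sin(2*r)/2 - exp(-2*r)*cos(2*r)/2 − I.
Solving for I: (1 + 1)·I equals the remaining terms, so I = (1/2)·(-exp(-2*r)*sin(2*r)/2 - exp(-2*r)*cos(2*r)/2).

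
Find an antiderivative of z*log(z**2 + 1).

z**2*log(z**2 + 1)/2 - z**2/2 + log(z**2 + 1)/2 + C

Let u = z**2 + 1, so du = (2*z) dz.
The integral becomes (1/2)·∫ log(u) du; integrate by parts with u′=log(u), dv′=du.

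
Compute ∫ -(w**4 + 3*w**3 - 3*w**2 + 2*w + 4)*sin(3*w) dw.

w**4*cos(3*w)/3 - 4*w**3*sin(3*w)/9 + w**3*cos(3*w) - w**2*sin(3*w) - 13*w**2*cos(3*w)/9 + 26*w*sin(3*w)/27 + 134*cos(3*w)/81 + C

Use integration by parts with u = w**4 + 3*w**3 - 3*w**2 + 2*w + 4, dv = -sin(3*w) dw, so v = cos(3*w)/3.
Apply parts 4 times (tabular method): alternate signs, differentiate u down to 0, integrate dv up.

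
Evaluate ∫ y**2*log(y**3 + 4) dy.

y**3*log(y**3 + 4)/3 - y**3/3 + 4*log(y**3 + 4)/3 + C

Let u = y**3 + 4, so du = (3*y**2) dy.
The integral becomes (1/3)·∫ log(u) du; integrate by parts with u′=log(u), dv′=du.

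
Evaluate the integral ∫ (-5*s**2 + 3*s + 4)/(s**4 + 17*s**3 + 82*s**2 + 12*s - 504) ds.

-5*log(s - 2)/288 - 931*log(s + 6)/32 + 262*log(s + 7)/9 - 97/(4*s + 24) + C

Factor the denominator: (s - 2)*(s + 6)**2*(s + 7).
Partial-fraction decomposition: 262/(9*(s + 7)) - 931/(32*(s + 6)) + 97/(4*(s + 6)**2) - 5/(288*(s - 2)).
Integrate each term; A/(s−a) gives A·log|s−a|; A/(s−a)² gives −A/(s−a).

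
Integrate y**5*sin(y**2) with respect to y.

-y**4*cos(y**2)/2 + y**2*sin(y**2) + cos(y**2) + C

Let u = y², du = 2y dy; rewrite as (1/2)∫ u^2·sin(1u) du.
Now integrate by parts 2 times.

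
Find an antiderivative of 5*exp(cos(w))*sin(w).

Let u = cos(w), so du = (-sin(w)) dw.
Rewriting, the integral becomes -5·∫ e^u du = -5·e^u.
Substituting back, u = cos(w).

-5*exp(cos(w)) + C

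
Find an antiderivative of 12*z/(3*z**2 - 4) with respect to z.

2*log(3*z**2 - 4) + C

Let u = 3*z**2 - 4, so du = (6*z) dz.
Rewriting, the integral becomes 2·∫ 1/u du = 2·log(u).
Substituting back, u = 3*z**2 - 4.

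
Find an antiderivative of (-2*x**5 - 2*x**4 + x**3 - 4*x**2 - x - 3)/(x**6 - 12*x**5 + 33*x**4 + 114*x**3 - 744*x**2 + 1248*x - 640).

-7483*log(x - 5)/108 + 75935*log(x - 4)/1152 + 109*log(x - 2)/72 - 11*log(x - 1)/180 - 1409*log(x + 4)/17280 - 2567/(48*x - 192) + C

Factor the denominator: (x - 5)*(x - 4)**2*(x - 2)*(x - 1)*(x + 4).
Partial-fraction decomposition: -1409/(17280*(x + 4)) - 11/(180*(x - 1)) + 109/(72*(x - 2)) + 75935/(1152*(x - 4)) + 2567/(48*(x - 4)**2) - 7483/(108*(x - 5)).
Integrate each term; A/(x−a) gives A·log|x−a|; A/(x−a)² gives −A/(x−a).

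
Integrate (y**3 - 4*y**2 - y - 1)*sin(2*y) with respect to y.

-y**3*cos(2*y)/2 + 3*y**2*sin(2*y)/4 + 2*y**2*cos(2*y) - 2*y*sin(2*y) + 5*y*cos(2*y)/4 - 5*sin(2*y)/8 - cos(2*y)/2 + C

Use integration by parts with u = y**3 - 4*y**2 - y - 1, dv = sin(2*y) dy, so v = -cos(2*y)/2.
Apply parts 3 times (tabular method): alternate signs, differentiate u down to 0, integrate dv up.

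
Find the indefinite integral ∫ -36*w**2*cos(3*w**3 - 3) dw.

Let u = 3*w**3 - 3, so du = (9*w**2) dw.
Rewriting, the integral becomes -4·∫ cos(u) du = -4·sin(u).
Substituting back, u = 3*w**3 - 3.

-4*sin(3*w**3 - 3) + C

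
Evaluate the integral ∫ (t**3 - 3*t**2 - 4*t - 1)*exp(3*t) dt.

Use integration by parts with u = t**3 - 3*t**2 - 4*t - 1, dv = exp(3*t) dt, so v = exp(3*t)/3.
Apply parts 3 times (tabular method): alternate signs, differentiate u down to 0, integrate dv up.

(9*t**3 - 36*t**2 - 12*t - 5)*exp(3*t)/27 + C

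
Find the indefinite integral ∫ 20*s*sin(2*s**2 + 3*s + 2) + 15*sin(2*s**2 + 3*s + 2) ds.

-5*cos(2*s**2 + 3*s + 2) + C

Let u = 2*s**2 + 3*s + 2, so du = (4*s + 3) ds.
Rewriting, the integral becomes 5·∫ sin(u) du = 5·-cos(u).
Substituting back, u = 2*s**2 + 3*s + 2.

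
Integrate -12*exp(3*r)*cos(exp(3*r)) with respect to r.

Let u = exp(3*r), so du = (3*exp(3*r)) dr.
Rewriting, the integral becomes -4·∫ cos(u) du = -4·sin(u).
Substituting back, u = exp(3*r).

-4*sin(exp(3*r)) + C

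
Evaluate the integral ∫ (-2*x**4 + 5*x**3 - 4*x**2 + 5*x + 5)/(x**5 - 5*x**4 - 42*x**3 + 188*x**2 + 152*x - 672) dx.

Factor the denominator: (x - 7)*(x - 4)*(x - 2)*(x + 2)*(x + 6).
Partial-fraction decomposition: -3841/(4160*(x + 6)) + 31/(288*(x + 2)) + 7/(320*(x - 2)) + 77/(120*(x - 4)) - 1081/(585*(x - 7)).
Integrate each term: A/(x−a) contributes A·log|x−a|.

-1081*log(x - 7)/585 + 77*log(x - 4)/120 + 7*log(x - 2)/320 + 31*log(x + 2)/288 - 3841*log(x + 6)/4160 + C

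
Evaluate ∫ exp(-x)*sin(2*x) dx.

-exp(-x)*sin(2*x)/5 - 2*exp(-x)*cos(2*x)/5 + C

Let I denote the integral. Integrate by parts with u = sin(2*x), dv = exp(-x) dx, so v = -exp(-x): I = -exp(-x)*sin(2*x) + 2·∫ exp(-x)*cos(2*x) dx.
Apply parts again with u = cos(2*x), dv = exp(-x) dx: ∫ exp(-x)*cos(2*x) dx = -exp(-x)*cos(2*x) − 2·I. Substituting back brings back I: I = -exp(-x)*sin(2*x) - 2*exp(-x)*cos(2*x) − 4·I.
Solving for I: (1 + 4)·I equals the remaining terms, so I = (1/5)·(-exp(-x)*sin(2*x) - 2*exp(-x)*cos(2*x)).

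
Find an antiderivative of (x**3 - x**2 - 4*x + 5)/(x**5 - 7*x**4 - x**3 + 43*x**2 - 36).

23*log(x - 6)/120 - 11*log(x - 3)/120 + log(x - 1)/60 - log(x + 1)/8 + log(x + 2)/120 + C

Factor the denominator: (x - 6)*(x - 3)*(x - 1)*(x + 1)*(x + 2).
Partial-fraction decomposition: 1/(120*(x + 2)) - 1/(8*(x + 1)) + 1/(60*(x - 1)) - 11/(120*(x - 3)) + 23/(120*(x - 6)).
Integrate each term: A/(x−a) contributes A·log|x−a|.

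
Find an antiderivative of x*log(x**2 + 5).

Let u = x**2 + 5, so du = (2*x) dx.
The integral becomes (1/2)·∫ log(u) du; integrate by parts with u′=log(u), dv′=du.

x**2*log(x**2 + 5)/2 - x**2/2 + 5*log(x**2 + 5)/2 + C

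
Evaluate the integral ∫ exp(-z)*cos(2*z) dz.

Let I denote the integral. Integrate by parts with u = cos(2*z), dv = exp(-z) dz, so v = -exp(-z): I = -exp(-z)*cos(2*z) − 2·∫ exp(-z)*sin(2*z) dz.
Apply parts again with u = sin(2*z), dv = exp(-z) dz: ∫ exp(-z)*sin(2*z) dz = -exp(-z)*sin(2*z) + 2·I. Substituting back brings back I: I = 2*exp(-z)*sin(2*z) - exp(-z)*cos(2*z) − 4·I.
Solving for I: (1 + 4)·I equals the remaining terms, so I = (1/5)·(2*exp(-z)*sin(2*z) - exp(-z)*cos(2*z)).

2*exp(-z)*sin(2*z)/5 - exp(-z)*cos(2*z)/5 + C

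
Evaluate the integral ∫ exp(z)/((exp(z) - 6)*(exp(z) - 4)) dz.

log(exp(z) - 6)/2 - log(exp(z) - 4)/2 + C

Let u = e^z, du = e^z dz.
The integral becomes ∫ du/((u-4)(u-6)); decompose into partial fractions.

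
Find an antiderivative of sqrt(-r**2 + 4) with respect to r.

Substitute r = 2·sin(θ), so dr = 2·cos(θ) dθ and the radical becomes sqrt(-r**2 + 4) = 2·cos(θ) by the Pythagorean identity.
Integrate the resulting trig expression in θ, then back-substitute θ = asin(r/2), sin(θ) = r/2, cos(θ) = sqrt(-r**2 + 4)/2 (absorbing any constant into C).

r*sqrt(-r**2 + 4)/2 + 2*asin(r/2) + C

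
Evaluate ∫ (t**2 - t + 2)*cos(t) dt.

Use integration by parts with u = t**2 - t + 2, dv = cos(t) dt, so v = sin(t).
Apply parts 2 times (tabular method): alternate signs, differentiate u down to 0, integrate dv up.

t**2*sin(t) - t*sin(t) + 2*t*cos(t) - cos(t) + C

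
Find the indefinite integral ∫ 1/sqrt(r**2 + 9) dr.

Substitute r = 3·tan(θ), so dr = 3·sec(θ)^2 dθ and the radical becomes sqrt(r**2 + 9) = 3·sec(θ) by the Pythagorean identity.
Integrate the resulting trig expression in θ, then back-substitute tan(θ) = r/3, sec(θ) = sqrt(r**2 + 9)/3 (absorbing any constant into C).

log(r + sqrt(r**2 + 9)) + C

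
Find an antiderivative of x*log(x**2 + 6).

Let u = x**2 + 6, so du = (2*x) dx.
The integral becomes (1/2)·∫ log(u) du; integrate by parts with u′=log(u), dv′=du.

x**2*log(x**2 + 6)/2 - x**2/2 + 3*log(x**2 + 6) + C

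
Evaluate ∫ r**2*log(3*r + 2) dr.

r**3*log(3*r + 2)/3 - r**3/9 + r**2/9 - 4*r/27 + 8*log(3*r + 2)/81 + C

Use integration by parts with u = log(3*r + 2), dv = r**2 dr.
Then du = 3/(3*r + 2) dr and v = r**3/3.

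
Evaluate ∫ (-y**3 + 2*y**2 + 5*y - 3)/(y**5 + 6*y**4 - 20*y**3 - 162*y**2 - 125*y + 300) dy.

-53*log(y - 5)/2880 - log(y - 1)/160 + 27*log(y + 3)/64 - 73*log(y + 4)/45 + 49*log(y + 5)/40 + C

Factor the denominator: (y - 5)*(y - 1)*(y + 3)*(y + 4)*(y + 5).
Partial-fraction decomposition: 49/(40*(y + 5)) - 73/(45*(y + 4)) + 27/(64*(y + 3)) - 1/(160*(y - 1)) - 53/(2880*(y - 5)).
Integrate each term: A/(y−a) contributes A·log|y−a|.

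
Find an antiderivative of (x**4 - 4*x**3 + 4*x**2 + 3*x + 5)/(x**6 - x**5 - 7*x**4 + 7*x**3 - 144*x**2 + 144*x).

5*log(x)/144 + 27*log(x - 4)/800 - 3*log(x - 1)/50 - 569*log(x + 4)/4000 + 301*log(x**2 + 9)/4500 + 89*atan(x/3)/750 + C

Factor the denominator: x*(x - 4)*(x - 1)*(x + 4)*(x**2 + 9).
Partial-fraction decomposition: (301*x + 801)/(2250*(x**2 + 9)) - 569/(4000*(x + 4)) - 3/(50*(x - 1)) + 27/(800*(x - 4)) + 5/(144*x).
Integrate each term; A/(x−a) gives A·log|x−a|; the (Bx+D)/(x²+p²) term gives a log and an atan.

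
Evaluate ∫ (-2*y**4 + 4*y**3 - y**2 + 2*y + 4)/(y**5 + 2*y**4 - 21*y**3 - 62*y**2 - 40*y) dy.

Factor the denominator: y*(y - 5)*(y + 1)*(y + 2)*(y + 4).
Partial-fraction decomposition: -197/(54*(y + 4)) + 17/(7*(y + 2)) - 5/(18*(y + 1)) - 761/(1890*(y - 5)) - 1/(10*y).
Integrate each term: A/(y−a) contributes A·log|y−a|.

-log(y)/10 - 761*log(y - 5)/1890 - 5*log(y + 1)/18 + 17*log(y + 2)/7 - 197*log(y + 4)/54 + C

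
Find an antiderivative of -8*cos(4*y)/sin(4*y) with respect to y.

-2*log(sin(4*y)) + C

Let u = sin(4*y), so du = (4*cos(4*y)) dy.
Rewriting, the integral becomes -2·∫ 1/u du = -2·log(u).
Substituting back, u = sin(4*y).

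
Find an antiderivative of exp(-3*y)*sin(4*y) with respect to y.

-3*exp(-3*y)*sin(4*y)/25 - 4*exp(-3*y)*cos(4*y)/25 + C

Let I denote the integral. Integrate by parts with u = sin(4*y), dv = exp(-3*y) dy, so v = -exp(-3*y)/3: I = -exp(-3*y)*sin(4*y)/3 + (4/3)·∫ exp(-3*y)*cos(4*y) dy.
Apply parts again with u = cos(4*y), dv = exp(-3*y) dy: ∫ exp(-3*y)*cos(4*y) dy = -exp(-3*y)*cos(4*y)/3 − (4/3)·I. Substituting back brings back I: I = -exp(-3*y)*sin(4*y)/3 - 4*exp(-3*y)*cos(4*y)/9 − (16/9)·I.
Solving for I: (1 + 16/9)·I equals the remaining terms, so I = (9/25)·(-exp(-3*y)*sin(4*y)/3 - 4*exp(-3*y)*cos(4*y)/9).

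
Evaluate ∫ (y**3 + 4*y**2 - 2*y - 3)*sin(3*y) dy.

-y**3*cos(3*y)/3 + y**2*sin(3*y)/3 - 4*y**2*cos(3*y)/3 + 8*y*sin(3*y)/9 + 8*y*cos(3*y)/9 - 8*sin(3*y)/27 + 35*cos(3*y)/27 + C

Use integration by parts with u = y**3 + 4*y**2 - 2*y - 3, dv = sin(3*y) dy, so v = -cos(3*y)/3.
Apply parts 3 times (tabular method): alternate signs, differentiate u down to 0, integrate dv up.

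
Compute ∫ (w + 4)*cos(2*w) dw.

w*sin(2*w)/2 + 2*sin(2*w) + cos(2*w)/4 + C

Use integration by parts with u = w + 4, dv = cos(2*w) dw, so v = sin(2*w)/2.
Apply parts 1 times (tabular method): alternate signs, differentiate u down to 0, integrate dv up.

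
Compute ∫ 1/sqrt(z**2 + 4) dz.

Substitute z = 2·tan(θ), so dz = 2·sec(θ)^2 dθ and the radical becomes sqrt(z**2 + 4) = 2·sec(θ) by the Pythagorean identity.
Integrate the resulting trig expression in θ, then back-substitute tan(θ) = z/2, sec(θ) = sqrt(z**2 + 4)/2 (absorbing any constant into C).

log(z + sqrt(z**2 + 4)) + C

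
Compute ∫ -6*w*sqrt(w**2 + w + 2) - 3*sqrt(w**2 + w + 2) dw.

-2*(w**2 + w + 2)**(3/2) + C

Let u = w**2 + w + 2, so du = (2*w + 1) dw.
Rewriting, the integral becomes -3·∫ √u du = -3·(2/3)u^(3/2).
Substituting back, u = w**2 + w + 2.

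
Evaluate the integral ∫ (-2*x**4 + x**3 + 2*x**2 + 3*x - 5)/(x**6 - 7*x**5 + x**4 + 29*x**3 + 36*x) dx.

-5*log(x)/36 - 2291*log(x - 6)/5328 + 113*log(x - 3)/450 + 43*log(x + 2)/400 + 389*log(x**2 + 1)/3700 + 77*atan(x)/1850 + C

Factor the denominator: x*(x - 6)*(x - 3)*(x + 2)*(x**2 + 1).
Partial-fraction decomposition: (389*x + 77)/(1850*(x**2 + 1)) + 43/(400*(x + 2)) + 113/(450*(x - 3)) - 2291/(5328*(x - 6)) - 5/(36*x).
Integrate each term; A/(x−a) gives A·log|x−a|; the (Bx+D)/(x²+p²) term gives a log and an atan.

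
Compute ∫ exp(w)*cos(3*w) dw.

Let I denote the integral. Integrate by parts with u = cos(3*w), dv = exp(w) dw, so v = exp(w): I = exp(w)*cos(3*w) + 3·∫ exp(w)*sin(3*w) dw.
Apply parts again with u = sin(3*w), dv = exp(w) dw: ∫ exp(w)*sin(3*w) dw = exp(w)*sin(3*w) − 3·I. Substituting back brings back I: I = 3*exp(w)*sin(3*w) + exp(w)*cos(3*w) − 9·I.
Solving for I: (1 + 9)·I equals the remaining terms, so I = (1/10)·(3*exp(w)*sin(3*w) + exp(w)*cos(3*w)).

3*exp(w)*sin(3*w)/10 + exp(w)*cos(3*w)/10 + C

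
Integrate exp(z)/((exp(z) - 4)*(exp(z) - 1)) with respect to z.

log(exp(z) - 4)/3 - log(exp(z) - 1)/3 + C

Let u = e^z, du = e^z dz.
The integral becomes ∫ du/((u-1)(u-4)); decompose into partial fractions.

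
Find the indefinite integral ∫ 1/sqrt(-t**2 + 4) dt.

Substitute t = 2·sin(θ), so dt = 2·cos(θ) dθ and the radical becomes sqrt(-t**2 + 4) = 2·cos(θ) by the Pythagorean identity.
Integrate the resulting trig expression in θ, then back-substitute θ = asin(t/2), sin(θ) = t/2, cos(θ) = sqrt(-t**2 + 4)/2 (absorbing any constant into C).

asin(t/2) + C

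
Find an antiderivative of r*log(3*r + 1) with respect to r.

Use integration by parts with u = log(3*r + 1), dv = r dr.
Then du = 3/(3*r + 1) dr and v = r**2/2.

r**2*log(3*r + 1)/2 - r**2/4 + r/6 - log(3*r + 1)/18 + C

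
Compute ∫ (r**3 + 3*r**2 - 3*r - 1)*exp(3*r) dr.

(9*r**3 + 18*r**2 - 39*r + 4)*exp(3*r)/27 + C

Use integration by parts with u = r**3 + 3*r**2 - 3*r - 1, dv = exp(3*r) dr, so v = exp(3*r)/3.
Apply parts 3 times (tabular method): alternate signs, differentiate u down to 0, integrate dv up.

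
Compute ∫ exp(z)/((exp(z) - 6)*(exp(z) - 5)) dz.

Let u = e^z, du = e^z dz.
The integral becomes ∫ du/((u-6)(u-5)); decompose into partial fractions.

log(exp(z) - 6) - log(exp(z) - 5) + C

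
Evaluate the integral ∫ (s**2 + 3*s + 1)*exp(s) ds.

(s**2 + s)*exp(s) + C

Use integration by parts with u = s**2 + 3*s + 1, dv = exp(s) ds, so v = exp(s).
Apply parts 2 times (tabular method): alternate signs, differentiate u down to 0, integrate dv up.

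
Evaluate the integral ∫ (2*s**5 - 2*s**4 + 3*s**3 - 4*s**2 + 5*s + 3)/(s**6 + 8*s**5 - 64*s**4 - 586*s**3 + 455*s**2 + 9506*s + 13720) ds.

Factor the denominator: (s - 7)*(s - 5)*(s + 2)*(s + 4)*(s + 7)**2.
Partial-fraction decomposition: -17977/(1058400*(s + 7)) - 39673/(2520*(s + 7)**2) + 2833/(1782*(s + 4)) - 143/(3150*(s + 2)) - 5303/(18144*(s - 5)) + 29683/(38808*(s - 7)).
Integrate each term; A/(s−a) gives A·log|s−a|; A/(s−a)² gives −A/(s−a).

29683*log(s - 7)/38808 - 5303*log(s - 5)/18144 - 143*log(s + 2)/3150 + 2833*log(s + 4)/1782 - 17977*log(s + 7)/1058400 + 39673/(2520*s + 17640) + C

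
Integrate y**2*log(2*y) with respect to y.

y**3*(log(y) + log(2))/3 - y**3/9 + C

Use integration by parts with u = log(2*y), dv = y**2 dy.
Then du = 1/y dy and v = y**3/3.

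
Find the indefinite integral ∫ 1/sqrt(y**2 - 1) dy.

Substitute y = sec(θ), so dy = sec(θ)*tan(θ) dθ and the radical becomes sqrt(y**2 - 1) = tan(θ) by the Pythagorean identity.
Integrate the resulting trig expression in θ, then back-substitute sec(θ) = y, tan(θ) = sqrt(y**2 - 1) (absorbing any constant into C).

log(y + sqrt(y**2 - 1)) + C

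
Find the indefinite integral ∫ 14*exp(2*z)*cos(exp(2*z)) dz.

7*sin(exp(2*z)) + C

Let u = exp(2*z), so du = (2*exp(2*z)) dz.
Rewriting, the integral becomes 7·∫ cos(u) du = 7·sin(u).
Substituting back, u = exp(2*z).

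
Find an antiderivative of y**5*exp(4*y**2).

Let u = y², du = 2y dy; rewrite as (1/2)∫ u^2·exp(4u) du.
Now integrate by parts 2 times.

(8*y**4 - 4*y**2 + 1)*exp(4*y**2)/64 + C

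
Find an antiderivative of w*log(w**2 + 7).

w**2*log(w**2 + 7)/2 - w**2/2 + 7*log(w**2 + 7)/2 + C

Let u = w**2 + 7, so du = (2*w) dw.
The integral becomes (1/2)·∫ log(u) du; integrate by parts with u′=log(u), dv′=du.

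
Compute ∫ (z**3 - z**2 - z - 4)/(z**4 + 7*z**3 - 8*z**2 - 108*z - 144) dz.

Factor the denominator: (z - 4)*(z + 2)*(z + 3)*(z + 6).
Partial-fraction decomposition: 25/(12*(z + 6)) - 37/(21*(z + 3)) + 7/(12*(z + 2)) + 2/(21*(z - 4)).
Integrate each term: A/(z−a) contributes A·log|z−a|.

2*log(z - 4)/21 + 7*log(z + 2)/12 - 37*log(z + 3)/21 + 25*log(z + 6)/12 + C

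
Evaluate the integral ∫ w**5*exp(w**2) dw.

Let u = w², du = 2w dw; rewrite as (1/2)∫ u^2·exp(1u) du.
Now integrate by parts 2 times.

(w**4 - 2*w**2 + 2)*exp(w**2)/2 + C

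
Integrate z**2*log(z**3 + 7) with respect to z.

Let u = z**3 + 7, so du = (3*z**2) dz.
The integral becomes (1/3)·∫ log(u) du; integrate by parts with u′=log(u), dv′=du.

z**3*log(z**3 + 7)/3 - z**3/3 + 7*log(z**3 + 7)/3 + C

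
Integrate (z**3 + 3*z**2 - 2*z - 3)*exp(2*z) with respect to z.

(4*z**3 + 6*z**2 - 14*z - 5)*exp(2*z)/8 + C

Use integration by parts with u = z**3 + 3*z**2 - 2*z - 3, dv = exp(2*z) dz, so v = exp(2*z)/2.
Apply parts 3 times (tabular method): alternate signs, differentiate u down to 0, integrate dv up.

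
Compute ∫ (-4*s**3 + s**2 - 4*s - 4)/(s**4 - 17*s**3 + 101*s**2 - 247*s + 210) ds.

-271*log(s - 7)/8 + 499*log(s - 5)/12 - 115*log(s - 3)/8 + 8*log(s - 2)/3 + C

Factor the denominator: (s - 7)*(s - 5)*(s - 3)*(s - 2).
Partial-fraction decomposition: 8/(3*(s - 2)) - 115/(8*(s - 3)) + 499/(12*(s - 5)) - 271/(8*(s - 7)).
Integrate each term: A/(s−a) contributes A·log|s−a|.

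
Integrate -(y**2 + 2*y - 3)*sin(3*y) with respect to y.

Use integration by parts with u = y**2 + 2*y - 3, dv = -sin(3*y) dy, so v = cos(3*y)/3.
Apply parts 2 times (tabular method): alternate signs, differentiate u down to 0, integrate dv up.

y**2*cos(3*y)/3 - 2*y*sin(3*y)/9 + 2*y*cos(3*y)/3 - 2*sin(3*y)/9 - 29*cos(3*y)/27 + C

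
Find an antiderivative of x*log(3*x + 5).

Use integration by parts with u = log(3*x + 5), dv = x dx.
Then du = 3/(3*x + 5) dx and v = x**2/2.

x**2*log(3*x + 5)/2 - x**2/4 + 5*x/6 - 25*log(3*x + 5)/18 + C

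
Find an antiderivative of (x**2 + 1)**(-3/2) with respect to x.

Substitute x = tan(θ), so dx = sec(θ)^2 dθ and the radical becomes sqrt(x**2 + 1) = sec(θ) by the Pythagorean identity.
Integrate the resulting trig expression in θ, then back-substitute tan(θ) = x, sec(θ) = sqrt(x**2 + 1) (absorbing any constant into C).

x/sqrt(x**2 + 1) + C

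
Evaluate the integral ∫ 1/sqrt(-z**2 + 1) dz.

Substitute z = sin(θ), so dz = cos(θ) dθ and the radical becomes sqrt(-z**2 + 1) = cos(θ) by the Pythagorean identity.
Integrate the resulting trig expression in θ, then back-substitute θ = asin(z), sin(θ) = z, cos(θ) = sqrt(-z**2 + 1) (absorbing any constant into C).

asin(z) + C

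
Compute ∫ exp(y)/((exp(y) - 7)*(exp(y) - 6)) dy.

Let u = e^y, du = e^y dy.
The integral becomes ∫ du/((u-6)(u-7)); decompose into partial fractions.

log(exp(y) - 7) - log(exp(y) - 6) + C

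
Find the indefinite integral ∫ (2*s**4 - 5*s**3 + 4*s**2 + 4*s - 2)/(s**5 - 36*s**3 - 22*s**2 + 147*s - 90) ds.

1678*log(s - 6)/2475 - 29*log(s - 1)/800 - 319*log(s + 3)/288 + 217*log(s + 5)/88 + 1/(40*s - 40) + C

Factor the denominator: (s - 6)*(s - 1)**2*(s + 3)*(s + 5).
Partial-fraction decomposition: 217/(88*(s + 5)) - 319/(288*(s + 3)) - 29/(800*(s - 1)) - 1/(40*(s - 1)**2) + 1678/(2475*(s - 6)).
Integrate each term; A/(s−a) gives A·log|s−a|; A/(s−a)² gives −A/(s−a).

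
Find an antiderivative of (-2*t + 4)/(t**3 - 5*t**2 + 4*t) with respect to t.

log(t) - log(t - 4)/3 - 2*log(t - 1)/3 + C

Factor the denominator: t*(t - 4)*(t - 1).
Partial-fraction decomposition: -2/(3*(t - 1)) - 1/(3*(t - 4)) + 1/t.
Integrate each term: A/(t−a) contributes A·log|t−a|.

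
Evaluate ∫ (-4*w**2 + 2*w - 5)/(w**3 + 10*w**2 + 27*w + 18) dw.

Factor the denominator: (w + 1)*(w + 3)*(w + 6).
Partial-fraction decomposition: -161/(15*(w + 6)) + 47/(6*(w + 3)) - 11/(10*(w + 1)).
Integrate each term: A/(w−a) contributes A·log|w−a|.

-11*log(w + 1)/10 + 47*log(w + 3)/6 - 161*log(w + 6)/15 + C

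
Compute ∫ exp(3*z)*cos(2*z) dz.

Let I denote the integral. Integrate by parts with u = cos(2*z), dv = exp(3*z) dz, so v = exp(3*z)/3: I = exp(3*z)*cos(2*z)/3 + (2/3)·∫ exp(3*z)*sin(2*z) dz.
Apply parts again with u = sin(2*z), dv = exp(3*z) dz: ∫ exp(3*z)*sin(2*z) dz = exp(3*z)*sin(2*z)/3 − (2/3)·I. Substituting back brings back I: I = 2*exp(3*z)*sin(2*z)/9 + exp(3*z)*cos(2*z)/3 − (4/9)·I.
Solving for I: (1 + 4/9)·I equals the remaining terms, so I = (9/13)·(2*exp(3*z)*sin(2*z)/9 + exp(3*z)*cos(2*z)/3).

2*exp(3*z)*sin(2*z)/13 + 3*exp(3*z)*cos(2*z)/13 + C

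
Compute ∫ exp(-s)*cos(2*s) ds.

Let I denote the integral. Integrate by parts with u = cos(2*s), dv = exp(-s) ds, so v = -exp(-s): I = -exp(-s)*cos(2*s) − 2·∫ exp(-s)*sin(2*s) ds.
Apply parts again with u = sin(2*s), dv = exp(-s) ds: ∫ exp(-s)*sin(2*s) ds = -exp(-s)*sin(2*s) + 2·I. Substituting back brings back I: I = 2*exp(-s)*sin(2*s) - exp(-s)*cos(2*s) − 4·I.
Solving for I: (1 + 4)·I equals the remaining terms, so I = (1/5)·(2*exp(-s)*sin(2*s) - exp(-s)*cos(2*s)).

2*exp(-s)*sin(2*s)/5 - exp(-s)*cos(2*s)/5 + C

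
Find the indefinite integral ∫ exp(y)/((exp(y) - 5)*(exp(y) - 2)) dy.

Let u = e^y, du = e^y dy.
The integral becomes ∫ du/((u-5)(u-2)); decompose into partial fractions.

log(exp(y) - 5)/3 - log(exp(y) - 2)/3 + C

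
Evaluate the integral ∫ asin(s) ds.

Use integration by parts with u = arcsin(s), dv = ds.
Then du = 1/sqrt(-s**2 + 1) ds.

s*asin(s) + sqrt(-s**2 + 1) + C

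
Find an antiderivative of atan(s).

s*atan(s) - log(s**2 + 1)/2 + C

Use integration by parts with u = arctan(s), dv = ds.
Then du = 1/(s**2 + 1) ds.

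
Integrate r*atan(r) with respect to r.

r**2*atan(r)/2 - r/2 + atan(r)/2 + C

Use integration by parts with u = arctan(r), dv = r dr.
Then du = 1/(r**2 + 1) dr.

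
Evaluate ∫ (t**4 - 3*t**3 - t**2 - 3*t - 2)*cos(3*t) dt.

t**4*sin(3*t)/3 - t**3*sin(3*t) + 4*t**3*cos(3*t)/9 - 7*t**2*sin(3*t)/9 - t**2*cos(3*t) - t*sin(3*t)/3 - 14*t*cos(3*t)/27 - 40*sin(3*t)/81 - cos(3*t)/9 + C

Use integration by parts with u = t**4 - 3*t**3 - t**2 - 3*t - 2, dv = cos(3*t) dt, so v = sin(3*t)/3.
Apply parts 4 times (tabular method): alternate signs, differentiate u down to 0, integrate dv up.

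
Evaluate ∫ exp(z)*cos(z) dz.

Let I denote the integral. Integrate by parts with u = cos(z), dv = exp(z) dz, so v = exp(z): I = exp(z)*cos(z) + ∫ exp(z)*sin(z) dz.
Apply parts again with u = sin(z), dv = exp(z) dz: ∫ exp(z)*sin(z) dz = exp(z)*sin(z) − I. Substituting back brings back I: I = exp(z)*sin(z) + exp(z)*cos(z) − I.
Solving for I: (1 + 1)·I equals the remaining terms, so I = (1/2)·(exp(z)*sin(z) + exp(z)*cos(z)).

exp(z)*sin(z)/2 + exp(z)*cos(z)/2 + C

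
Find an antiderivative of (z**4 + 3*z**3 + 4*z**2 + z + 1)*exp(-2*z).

(-4*z**4 - 20*z**3 - 46*z**2 - 50*z - 29)*exp(-2*z)/8 + C

Use integration by parts with u = z**4 + 3*z**3 + 4*z**2 + z + 1, dv = exp(-2*z) dz, so v = -exp(-2*z)/2.
Apply parts 4 times (tabular method): alternate signs, differentiate u down to 0, integrate dv up.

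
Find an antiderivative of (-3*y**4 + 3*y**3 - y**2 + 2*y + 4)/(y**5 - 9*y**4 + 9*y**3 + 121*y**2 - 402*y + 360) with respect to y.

-1511*log(y - 5)/108 + 41*log(y - 3)/4 + 10*log(y - 2)/9 - 10*log(y + 4)/27 - 23/(2*y - 6) + C

Factor the denominator: (y - 5)*(y - 3)**2*(y - 2)*(y + 4).
Partial-fraction decomposition: -10/(27*(y + 4)) + 10/(9*(y - 2)) + 41/(4*(y - 3)) + 23/(2*(y - 3)**2) - 1511/(108*(y - 5)).
Integrate each term; A/(y−a) gives A·log|y−a|; A/(y−a)² gives −A/(y−a).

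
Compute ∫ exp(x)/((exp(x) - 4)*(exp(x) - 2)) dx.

log(exp(x) - 4)/2 - log(exp(x) - 2)/2 + C

Let u = e^x, du = e^x dx.
The integral becomes ∫ du/((u-2)(u-4)); decompose into partial fractions.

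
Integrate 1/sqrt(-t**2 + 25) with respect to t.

asin(t/5) + C

Substitute t = 5·sin(θ), so dt = 5·cos(θ) dθ and the radical becomes sqrt(-t**2 + 25) = 5·cos(θ) by the Pythagorean identity.
Integrate the resulting trig expression in θ, then back-substitute θ = asin(t/5), sin(θ) = t/5, cos(θ) = sqrt(-t**2 + 25)/5 (absorbing any constant into C).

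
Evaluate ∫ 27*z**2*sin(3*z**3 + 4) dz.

Let u = 3*z**3 + 4, so du = (9*z**2) dz.
Rewriting, the integral becomes 3·∫ sin(u) du = 3·-cos(u).
Substituting back, u = 3*z**3 + 4.

-3*cos(3*z**3 + 4) + C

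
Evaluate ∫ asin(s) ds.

s*asin(s) + sqrt(-s**2 + 1) + C

Use integration by parts with u = arcsin(s), dv = ds.
Then du = 1/sqrt(-s**2 + 1) ds.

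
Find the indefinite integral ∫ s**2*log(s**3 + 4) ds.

Let u = s**3 + 4, so du = (3*s**2) ds.
The integral becomes (1/3)·∫ log(u) du; integrate by parts with u′=log(u), dv′=du.

s**3*log(s**3 + 4)/3 - s**3/3 + 4*log(s**3 + 4)/3 + C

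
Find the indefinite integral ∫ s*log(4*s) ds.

Use integration by parts with u = log(4*s), dv = s ds.
Then du = 1/s ds and v = s**2/2.

s**2*(log(s) + 2*log(2))/2 - s**2/4 + C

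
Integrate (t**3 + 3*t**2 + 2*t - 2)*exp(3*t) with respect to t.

Use integration by parts with u = t**3 + 3*t**2 + 2*t - 2, dv = exp(3*t) dt, so v = exp(3*t)/3.
Apply parts 3 times (tabular method): alternate signs, differentiate u down to 0, integrate dv up.

(9*t**3 + 18*t**2 + 6*t - 20)*exp(3*t)/27 + C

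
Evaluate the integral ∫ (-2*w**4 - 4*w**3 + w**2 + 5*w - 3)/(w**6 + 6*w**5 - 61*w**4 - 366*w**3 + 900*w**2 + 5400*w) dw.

-log(w)/1800 - 377*log(w - 6)/1056 + 1703*log(w - 5)/6050 + 753*log(w + 5)/550 - 45059*log(w + 6)/34848 + 575/(264*w + 1584) + C

Factor the denominator: w*(w - 6)*(w - 5)*(w + 5)*(w + 6)**2.
Partial-fraction decomposition: -45059/(34848*(w + 6)) - 575/(264*(w + 6)**2) + 753/(550*(w + 5)) + 1703/(6050*(w - 5)) - 377/(1056*(w - 6)) - 1/(1800*w).
Integrate each term; A/(w−a) gives A·log|w−a|; A/(w−a)² gives −A/(w−a).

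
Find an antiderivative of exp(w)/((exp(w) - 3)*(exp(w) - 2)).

log(exp(w) - 3) - log(exp(w) - 2) + C

Let u = e^w, du = e^w dw.
The integral becomes ∫ du/((u-2)(u-3)); decompose into partial fractions.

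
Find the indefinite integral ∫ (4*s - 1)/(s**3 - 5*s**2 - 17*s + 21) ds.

Factor the denominator: (s - 7)*(s - 1)*(s + 3).
Partial-fraction decomposition: -13/(40*(s + 3)) - 1/(8*(s - 1)) + 9/(20*(s - 7)).
Integrate each term: A/(s−a) contributes A·log|s−a|.

9*log(s - 7)/20 - log(s - 1)/8 - 13*log(s + 3)/40 + C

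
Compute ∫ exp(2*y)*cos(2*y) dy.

Let I denote the integral. Integrate by parts with u = cos(2*y), dv = exp(2*y) dy, so v = exp(2*y)/2: I = exp(2*y)*cos(2*y)/2 + ∫ exp(2*y)*sin(2*y) dy.
Apply parts again with u = sin(2*y), dv = exp(2*y) dy: ∫ exp(2*y)*sin(2*y) dy = exp(2*y)*sin(2*y)/2 − I. Substituting back brings back I: I = exp(2*y)*sin(2*y)/2 + exp(2*y)*cos(2*y)/2 − I.
Solving for I: (1 + 1)·I equals the remaining terms, so I = (1/2)·(exp(2*y)*sin(2*y)/2 + exp(2*y)*cos(2*y)/2).

exp(2*y)*sin(2*y)/4 + exp(2*y)*cos(2*y)/4 + C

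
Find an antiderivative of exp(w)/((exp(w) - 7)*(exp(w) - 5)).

Let u = e^w, du = e^w dw.
The integral becomes ∫ du/((u-7)(u-5)); decompose into partial fractions.

log(exp(w) - 7)/2 - log(exp(w) - 5)/2 + C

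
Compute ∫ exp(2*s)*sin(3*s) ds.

2*exp(2*s)*sin(3*s)/13 - 3*exp(2*s)*cos(3*s)/13 + C

Let I denote the integral. Integrate by parts with u = sin(3*s), dv = exp(2*s) ds, so v = exp(2*s)/2: I = exp(2*s)*sin(3*s)/2 − (3/2)·∫ exp(2*s)*cos(3*s) ds.
Apply parts again with u = cos(3*s), dv = exp(2*s) ds: ∫ exp(2*s)*cos(3*s) ds = exp(2*s)*cos(3*s)/2 + (3/2)·I. Substituting back brings back I: I = exp(2*s)*sin(3*s)/2 - 3*exp(2*s)*cos(3*s)/4 − (9/4)·I.
Solving for I: (1 + 9/4)·I equals the remaining terms, so I = (4/13)·(exp(2*s)*sin(3*s)/2 - 3*exp(2*s)*cos(3*s)/4).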